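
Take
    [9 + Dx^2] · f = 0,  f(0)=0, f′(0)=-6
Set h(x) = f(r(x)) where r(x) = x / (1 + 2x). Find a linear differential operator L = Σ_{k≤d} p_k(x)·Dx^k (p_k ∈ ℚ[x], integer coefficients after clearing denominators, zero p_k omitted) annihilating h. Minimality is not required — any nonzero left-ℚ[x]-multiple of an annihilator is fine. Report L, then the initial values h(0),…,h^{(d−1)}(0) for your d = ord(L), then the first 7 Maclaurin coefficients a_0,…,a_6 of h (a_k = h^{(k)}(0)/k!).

L = 9 + (4 + 24·x + 48·x^2 + 32·x^3)·Dx + (1 + 8·x + 24·x^2 + 32·x^3 + 16·x^4)·Dx^2  (order 2).
h: a_k = 0, -6, 12, -15, -6, 2319/20, -975/2, …
ICs: h(0) = 0, h′(0) = -6.

f: a_k = 0, -6, 0, 9, 0, -81/20, 0, …
Substitute x→r, Dx→(1/r')Dx; clear ⇒ L₀.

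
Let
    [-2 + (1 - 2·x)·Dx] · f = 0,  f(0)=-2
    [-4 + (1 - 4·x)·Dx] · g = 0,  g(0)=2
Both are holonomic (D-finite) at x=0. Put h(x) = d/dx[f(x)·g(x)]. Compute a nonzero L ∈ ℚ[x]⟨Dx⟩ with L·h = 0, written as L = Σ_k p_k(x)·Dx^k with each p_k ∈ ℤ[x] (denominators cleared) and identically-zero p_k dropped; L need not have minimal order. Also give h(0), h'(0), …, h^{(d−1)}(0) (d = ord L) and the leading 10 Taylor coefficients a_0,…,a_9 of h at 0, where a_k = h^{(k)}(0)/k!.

L = (28 - 144·x + 192·x^2) + (-3 + 26·x - 72·x^2 + 64·x^3)·Dx  (order 1).
h: a_k = -24, -224, -1440, -7936, -40320, -195072, -913920, -4186112, -18855936, -83845120, …
ICs: h(0) = -24.

f: a_k = -2, -4, -8, -16, -32, -64, -128, -256, -512, -1024, …
g: a_k = 2, 8, 32, 128, 512, 2048, 8192, 32768, 131072, 524288, …
Sym-product of L_f,L_g gives L₀ (≤ ord 1).
h₀' ⇒ L via d/dx closure of L₀.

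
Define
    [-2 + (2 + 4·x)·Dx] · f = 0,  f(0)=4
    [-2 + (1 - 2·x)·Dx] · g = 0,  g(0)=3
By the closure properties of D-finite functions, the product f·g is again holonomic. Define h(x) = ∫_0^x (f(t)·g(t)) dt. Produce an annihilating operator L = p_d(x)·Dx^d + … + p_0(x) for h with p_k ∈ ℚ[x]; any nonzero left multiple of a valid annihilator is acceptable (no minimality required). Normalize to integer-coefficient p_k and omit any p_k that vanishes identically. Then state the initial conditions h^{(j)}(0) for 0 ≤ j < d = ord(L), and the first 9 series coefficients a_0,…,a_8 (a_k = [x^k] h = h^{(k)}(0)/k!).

f: a_k = 4, 4, -2, 2, -5/2, 7/2, -21/4, 33/4, -429/32, …
g: a_k = 3, 6, 12, 24, 48, 96, 192, 384, 768, …
Sym-product of L_f,L_g gives L₀ (≤ ord 1).
∫: right-multiply L₀ by Dx.
L = (3 + 2·x)·Dx + (-1 + 4·x^2)·Dx^2  (order 2).
h: a_k = 0, 12, 18, 22, 69/2, 537/10, 365/4, 4317/28, 8733/32, …
ICs: h(0) = 0, h′(0) = 12.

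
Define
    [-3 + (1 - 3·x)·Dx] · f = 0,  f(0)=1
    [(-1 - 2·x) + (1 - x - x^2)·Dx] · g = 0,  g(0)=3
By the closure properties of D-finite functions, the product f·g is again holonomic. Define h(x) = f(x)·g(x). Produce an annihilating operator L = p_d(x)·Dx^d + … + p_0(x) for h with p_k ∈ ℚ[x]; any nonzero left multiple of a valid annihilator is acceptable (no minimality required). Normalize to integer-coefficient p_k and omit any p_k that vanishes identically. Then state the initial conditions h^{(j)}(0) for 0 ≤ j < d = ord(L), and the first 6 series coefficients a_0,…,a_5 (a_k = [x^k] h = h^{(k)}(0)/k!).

f: a_k = 1, 3, 9, 27, 81, 243, …
g: a_k = 3, 3, 6, 9, 15, 24, …
L₀ := L_f ⊗_s L_g (sym. prod.), ord ≤ 1.
L = (-4 + 4·x + 9·x^2) + (1 - 4·x + 2·x^2 + 3·x^3)·Dx  (order 1).
h: a_k = 3, 12, 42, 135, 420, 1284, …
ICs: h(0) = 3.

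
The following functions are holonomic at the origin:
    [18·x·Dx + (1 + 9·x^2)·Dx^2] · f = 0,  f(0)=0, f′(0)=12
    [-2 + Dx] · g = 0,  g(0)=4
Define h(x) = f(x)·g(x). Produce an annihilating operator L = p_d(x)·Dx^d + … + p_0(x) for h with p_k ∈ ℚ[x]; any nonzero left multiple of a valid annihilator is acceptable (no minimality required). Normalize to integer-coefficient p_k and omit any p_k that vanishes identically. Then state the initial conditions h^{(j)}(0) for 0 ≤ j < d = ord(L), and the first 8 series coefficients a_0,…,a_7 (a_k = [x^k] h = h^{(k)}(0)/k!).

f: a_k = 0, 12, 0, -36, 0, 972/5, 0, -8748/7, …
g: a_k = 4, 8, 8, 16/3, 8/3, 16/15, 16/45, 32/315, …
f·g: L₀ = L_f ⊗_s L_g, ord ≤ 2·1.
L = (4 - 36·x + 36·x^2) + (-4 + 18·x - 36·x^2)·Dx + (1 + 9·x^2)·Dx^2  (order 2).
h: a_k = 0, 48, 96, -48, -224, 2608/5, 1376, -371216/105, …
ICs: h(0) = 0, h′(0) = 48.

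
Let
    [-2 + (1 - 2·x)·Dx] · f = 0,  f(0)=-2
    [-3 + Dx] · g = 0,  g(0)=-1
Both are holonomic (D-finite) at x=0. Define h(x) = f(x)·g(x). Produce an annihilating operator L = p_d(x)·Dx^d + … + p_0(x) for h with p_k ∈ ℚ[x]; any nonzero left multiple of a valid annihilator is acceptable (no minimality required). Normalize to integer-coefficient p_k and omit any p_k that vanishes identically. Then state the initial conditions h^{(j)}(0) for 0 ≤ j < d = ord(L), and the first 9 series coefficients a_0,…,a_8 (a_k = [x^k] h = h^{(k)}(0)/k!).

L = (5 - 6·x) + (-1 + 2·x)·Dx  (order 1).
h: a_k = 2, 10, 29, 67, 563/4, 5711/20, 4585/8, 321193/280, 5139817/2240, …
ICs: h(0) = 2.

f: a_k = -2, -4, -8, -16, -32, -64, -128, -256, -512, …
g: a_k = -1, -3, -9/2, -9/2, -27/8, -81/40, -81/80, -243/560, -729/4480, …
h₀=f·g: eliminate ⇒ L₀, order ≤ 1·1.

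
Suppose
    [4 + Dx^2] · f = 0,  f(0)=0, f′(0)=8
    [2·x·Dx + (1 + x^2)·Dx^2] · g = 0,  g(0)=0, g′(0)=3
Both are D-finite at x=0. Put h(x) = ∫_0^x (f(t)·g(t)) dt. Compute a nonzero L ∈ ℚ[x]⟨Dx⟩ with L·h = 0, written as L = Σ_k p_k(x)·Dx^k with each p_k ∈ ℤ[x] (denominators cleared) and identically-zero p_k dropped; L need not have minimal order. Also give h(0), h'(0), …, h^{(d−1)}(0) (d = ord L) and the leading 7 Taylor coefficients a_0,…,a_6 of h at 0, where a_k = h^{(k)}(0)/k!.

f: a_k = 0, 8, 0, -16/3, 0, 16/15, 0, …
g: a_k = 0, 3, 0, -1, 0, 3/5, 0, …
h₀=f·g: eliminate ⇒ L₀, order ≤ 2·2.
h=∫₀ˣh₀: take L = L₀·Dx.
L = (160 + 464·x^2 + 464·x^4 + 256·x^6 + 64·x^8)·Dx + (96·x + 224·x^3 + 192·x^5 + 64·x^7)·Dx^2 + (60 + 188·x^2 + 216·x^4 + 128·x^6 + 32·x^8)·Dx^3 + (24·x + 56·x^3 + 48·x^5 + 16·x^7)·Dx^4 + (5 + 18·x^2 + 25·x^4 + 16·x^6 + 4·x^8)·Dx^5  (order 5).
h: a_k = 0, 0, 0, 8, 0, -24/5, 0, …
ICs: h(0) = 0, h′(0) = 0, h′′(0) = 0, h′′′(0) = 48, h′′′′(0) = 0.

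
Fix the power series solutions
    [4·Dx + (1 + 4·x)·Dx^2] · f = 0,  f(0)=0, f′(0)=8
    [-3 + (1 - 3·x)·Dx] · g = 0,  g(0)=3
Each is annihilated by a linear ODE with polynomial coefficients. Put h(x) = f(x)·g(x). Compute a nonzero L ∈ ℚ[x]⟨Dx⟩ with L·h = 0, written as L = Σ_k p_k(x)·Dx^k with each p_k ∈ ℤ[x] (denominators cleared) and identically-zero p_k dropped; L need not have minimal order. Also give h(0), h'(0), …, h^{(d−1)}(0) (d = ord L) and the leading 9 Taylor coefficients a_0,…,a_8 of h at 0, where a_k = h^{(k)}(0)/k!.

L = 12 + (2 + 36·x)·Dx + (-1 - x + 12·x^2)·Dx^2  (order 2).
h: a_k = 0, 24, 24, 200, 216, 9384/5, 7672/5, 652632/35, 237576/35, …
ICs: h(0) = 0, h′(0) = 24.

f: a_k = 0, 8, -16, 128/3, -128, 2048/5, -4096/3, 32768/7, -16384, …
g: a_k = 3, 9, 27, 81, 243, 729, 2187, 6561, 19683, …
h₀=f·g: eliminate ⇒ L₀, order ≤ 2·1.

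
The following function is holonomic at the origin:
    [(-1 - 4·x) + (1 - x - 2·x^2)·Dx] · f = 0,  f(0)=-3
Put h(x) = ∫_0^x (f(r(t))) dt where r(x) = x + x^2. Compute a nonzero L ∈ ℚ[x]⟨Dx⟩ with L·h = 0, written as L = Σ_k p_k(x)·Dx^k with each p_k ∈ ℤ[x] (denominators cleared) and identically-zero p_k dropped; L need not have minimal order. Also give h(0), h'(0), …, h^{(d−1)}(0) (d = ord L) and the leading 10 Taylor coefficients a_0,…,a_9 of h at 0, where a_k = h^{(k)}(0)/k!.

L = (1 + 6·x + 12·x^2 + 8·x^3)·Dx + (-1 + x + 3·x^2 + 4·x^3 + 2·x^4)·Dx^2  (order 2).
h: a_k = 0, -3, -3/2, -4, -33/4, -87/5, -40, -657/7, -1791/8, -544, …
ICs: h(0) = 0, h′(0) = -3.

f: a_k = -3, -3, -9, -15, -33, -63, -129, -255, -513, -1023, …
Change of var in L_f (x↦r) gives L₀.
∫: right-multiply L₀ by Dx.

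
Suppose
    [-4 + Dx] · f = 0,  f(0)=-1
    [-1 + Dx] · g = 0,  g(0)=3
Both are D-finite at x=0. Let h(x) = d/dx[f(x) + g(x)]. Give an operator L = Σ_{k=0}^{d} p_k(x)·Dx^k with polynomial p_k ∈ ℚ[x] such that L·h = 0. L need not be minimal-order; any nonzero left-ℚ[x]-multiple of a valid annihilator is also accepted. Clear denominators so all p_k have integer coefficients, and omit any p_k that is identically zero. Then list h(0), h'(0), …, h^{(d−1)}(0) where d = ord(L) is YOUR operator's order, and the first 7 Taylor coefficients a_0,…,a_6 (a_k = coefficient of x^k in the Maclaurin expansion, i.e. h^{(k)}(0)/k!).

f: a_k = -1, -4, -8, -32/3, -32/3, -128/15, -256/45, …
g: a_k = 3, 3, 3/2, 1/2, 1/8, 1/40, 1/240, …
f+g: L₀ = lclm(L_f,L_g), ord ≤ 1+1.
Derive L from L₀ (diff closure).
L = 4 - 5·Dx + Dx^2  (order 2).
h: a_k = -1, -13, -61/2, -253/6, -1021/24, -4093/120, -16381/720, …
ICs: h(0) = -1, h′(0) = -13.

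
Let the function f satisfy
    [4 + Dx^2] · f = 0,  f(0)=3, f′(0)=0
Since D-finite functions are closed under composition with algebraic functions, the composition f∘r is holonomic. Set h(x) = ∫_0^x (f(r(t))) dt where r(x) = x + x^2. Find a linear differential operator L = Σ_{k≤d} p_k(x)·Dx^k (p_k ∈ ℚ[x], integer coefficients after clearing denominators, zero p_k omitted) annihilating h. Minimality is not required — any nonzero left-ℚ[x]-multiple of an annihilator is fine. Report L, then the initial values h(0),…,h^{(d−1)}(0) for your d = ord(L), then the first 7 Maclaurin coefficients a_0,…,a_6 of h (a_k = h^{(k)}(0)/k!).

L = (4 + 24·x + 48·x^2 + 32·x^3)·Dx - 2·Dx^2 + (1 + 2·x)·Dx^3  (order 3).
h: a_k = 0, 3, 0, -2, -3, -4/5, 4/3, …
ICs: h(0) = 0, h′(0) = 3, h′′(0) = 0.

f: a_k = 3, 0, -6, 0, 2, 0, -4/15, …
Change of var in L_f (x↦r) gives L₀.
h=∫h₀ ⇒ L = L₀·Dx.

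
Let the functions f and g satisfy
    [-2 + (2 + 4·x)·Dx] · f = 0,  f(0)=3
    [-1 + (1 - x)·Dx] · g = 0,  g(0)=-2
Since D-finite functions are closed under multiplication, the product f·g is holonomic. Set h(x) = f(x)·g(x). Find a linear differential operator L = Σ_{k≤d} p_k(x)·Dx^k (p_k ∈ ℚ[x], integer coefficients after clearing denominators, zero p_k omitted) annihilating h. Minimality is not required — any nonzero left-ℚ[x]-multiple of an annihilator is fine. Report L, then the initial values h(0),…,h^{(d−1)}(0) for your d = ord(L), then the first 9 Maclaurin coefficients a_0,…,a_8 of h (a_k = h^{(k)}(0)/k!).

f: a_k = 3, 3, -3/2, 3/2, -15/8, 21/8, -63/16, 99/16, -1287/128, …
g: a_k = -2, -2, -2, -2, -2, -2, -2, -2, -2, …
h₀=f·g: eliminate ⇒ L₀, order ≤ 1·1.
L = (2 + x) + (-1 - x + 2·x^2)·Dx  (order 1).
h: a_k = -6, -12, -9, -12, -33/4, -27/2, -45/8, -18, 135/64, …
ICs: h(0) = -6.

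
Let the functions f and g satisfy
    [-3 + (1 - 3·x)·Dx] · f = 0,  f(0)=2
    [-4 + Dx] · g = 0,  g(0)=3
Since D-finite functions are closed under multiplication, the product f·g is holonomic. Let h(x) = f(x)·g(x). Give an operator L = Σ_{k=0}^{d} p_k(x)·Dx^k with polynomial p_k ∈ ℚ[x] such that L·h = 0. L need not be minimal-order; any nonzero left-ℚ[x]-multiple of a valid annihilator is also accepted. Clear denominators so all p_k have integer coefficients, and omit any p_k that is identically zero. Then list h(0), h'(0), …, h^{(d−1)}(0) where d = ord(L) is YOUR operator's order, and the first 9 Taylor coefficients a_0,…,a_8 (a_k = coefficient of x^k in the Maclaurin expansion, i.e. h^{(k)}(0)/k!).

L = (7 - 12·x) + (-1 + 3·x)·Dx  (order 1).
h: a_k = 6, 42, 174, 586, 1822, 27586/5, 248786/15, 5226554/105, 2240098/15, …
ICs: h(0) = 6.

f: a_k = 2, 6, 18, 54, 162, 486, 1458, 4374, 13122, …
g: a_k = 3, 12, 24, 32, 32, 128/5, 256/15, 1024/105, 512/105, …
f·g: L₀ = L_f ⊗_s L_g, ord ≤ 1·1.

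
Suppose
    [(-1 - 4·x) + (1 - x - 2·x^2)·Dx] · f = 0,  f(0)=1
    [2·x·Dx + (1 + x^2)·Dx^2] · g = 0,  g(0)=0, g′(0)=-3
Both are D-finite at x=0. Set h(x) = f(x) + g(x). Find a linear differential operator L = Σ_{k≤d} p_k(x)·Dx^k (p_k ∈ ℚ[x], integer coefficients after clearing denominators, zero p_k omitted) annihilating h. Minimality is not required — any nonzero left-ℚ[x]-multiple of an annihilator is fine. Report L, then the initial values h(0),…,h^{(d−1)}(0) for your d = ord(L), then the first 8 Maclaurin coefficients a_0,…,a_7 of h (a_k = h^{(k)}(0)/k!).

f: a_k = 1, 1, 3, 5, 11, 21, 43, 85, …
g: a_k = 0, -3, 0, 1, 0, -3/5, 0, 3/7, …
Weyl lclm of L_f,L_g ⇒ L₀ (ord ≤ 3).
L = (-6 + 24·x + 162·x^2 + 240·x^3 + 384·x^4 + 48·x^6)·Dx + (16 + 74·x + 88·x^2 + 226·x^3 + 212·x^4 + 304·x^5 + 12·x^6 + 48·x^7)·Dx^2 + (-3 - 4·x - 8·x^2 + 28·x^3 + 27·x^4 + 36·x^5 + 40·x^6 + 4·x^7 + 8·x^8)·Dx^3  (order 3).
h: a_k = 1, -2, 3, 6, 11, 102/5, 43, 598/7, …
ICs: h(0) = 1, h′(0) = -2, h′′(0) = 6.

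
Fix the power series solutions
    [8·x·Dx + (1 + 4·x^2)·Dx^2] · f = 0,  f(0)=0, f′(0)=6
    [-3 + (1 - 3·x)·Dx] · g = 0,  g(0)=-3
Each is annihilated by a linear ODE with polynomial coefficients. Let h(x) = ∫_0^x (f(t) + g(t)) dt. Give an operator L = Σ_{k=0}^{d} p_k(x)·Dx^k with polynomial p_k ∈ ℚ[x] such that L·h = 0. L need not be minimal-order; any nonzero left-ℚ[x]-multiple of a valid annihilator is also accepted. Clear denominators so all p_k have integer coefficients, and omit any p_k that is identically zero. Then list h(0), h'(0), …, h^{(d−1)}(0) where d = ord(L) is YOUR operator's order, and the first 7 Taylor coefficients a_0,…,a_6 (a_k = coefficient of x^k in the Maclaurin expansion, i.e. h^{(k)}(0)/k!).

L = (24 - 288·x - 288·x^2)·Dx^2 + (-31 + 24·x - 204·x^2 - 288·x^3)·Dx^3 + (3 - 5·x - 20·x^3 - 48·x^4)·Dx^4  (order 4).
h: a_k = 0, -3, -3/2, -9, -89/4, -243/5, -1183/10, …
ICs: h(0) = 0, h′(0) = -3, h′′(0) = -3, h′′′(0) = -54.

f: a_k = 0, 6, 0, -8, 0, 96/5, 0, …
g: a_k = -3, -9, -27, -81, -243, -729, -2187, …
L₀ := lclm(L_f,L_g); ord L₀ ≤ 2+1.
Integrate: L := L₀·Dx.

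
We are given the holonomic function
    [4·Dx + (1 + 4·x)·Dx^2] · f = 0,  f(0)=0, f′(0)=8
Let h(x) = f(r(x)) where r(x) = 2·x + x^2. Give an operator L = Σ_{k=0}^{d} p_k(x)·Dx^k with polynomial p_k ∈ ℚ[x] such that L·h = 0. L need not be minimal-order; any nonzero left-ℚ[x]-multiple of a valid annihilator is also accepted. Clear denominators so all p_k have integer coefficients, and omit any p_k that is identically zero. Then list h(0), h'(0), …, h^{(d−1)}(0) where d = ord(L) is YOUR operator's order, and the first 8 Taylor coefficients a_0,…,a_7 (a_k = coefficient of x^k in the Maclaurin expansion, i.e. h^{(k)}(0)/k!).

L = (7 + 8·x + 4·x^2)·Dx + (1 + 9·x + 12·x^2 + 4·x^3)·Dx^2  (order 2).
h: a_k = 0, 16, -56, 832/3, -1552, 46336/5, -172928/3, 2581504/7, …
ICs: h(0) = 0, h′(0) = 16.

f: a_k = 0, 8, -16, 128/3, -128, 2048/5, -4096/3, 32768/7, …
Substitute x→r, Dx→(1/r')Dx; clear ⇒ L₀.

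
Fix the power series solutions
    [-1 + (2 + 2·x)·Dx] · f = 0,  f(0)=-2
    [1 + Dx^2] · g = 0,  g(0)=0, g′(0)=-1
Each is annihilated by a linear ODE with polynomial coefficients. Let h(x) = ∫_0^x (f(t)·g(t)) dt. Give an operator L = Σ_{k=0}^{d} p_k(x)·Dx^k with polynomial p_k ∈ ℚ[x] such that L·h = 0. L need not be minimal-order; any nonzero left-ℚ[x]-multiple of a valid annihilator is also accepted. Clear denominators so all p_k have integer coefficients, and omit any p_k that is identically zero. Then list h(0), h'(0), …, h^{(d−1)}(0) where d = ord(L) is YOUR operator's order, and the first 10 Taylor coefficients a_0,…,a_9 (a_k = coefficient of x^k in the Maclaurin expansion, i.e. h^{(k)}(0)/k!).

f: a_k = -2, -1, 1/4, -1/8, 5/64, -7/128, 21/512, -33/1024, 429/16384, -715/32768, …
g: a_k = 0, -1, 0, 1/6, 0, -1/120, 0, 1/5040, 0, -1/362880, …
L₀ := L_f ⊗_s L_g (sym. prod.), ord ≤ 2.
Integrate: L := L₀·Dx.
L = (7 + 8·x + 4·x^2)·Dx + (-4 - 4·x)·Dx^2 + (4 + 8·x + 4·x^2)·Dx^3  (order 3).
h: a_k = 0, 0, 1, 1/3, -7/48, -1/120, -19/5760, 27/4480, -983/258048, 7727/2903040, …
ICs: h(0) = 0, h′(0) = 0, h′′(0) = 2.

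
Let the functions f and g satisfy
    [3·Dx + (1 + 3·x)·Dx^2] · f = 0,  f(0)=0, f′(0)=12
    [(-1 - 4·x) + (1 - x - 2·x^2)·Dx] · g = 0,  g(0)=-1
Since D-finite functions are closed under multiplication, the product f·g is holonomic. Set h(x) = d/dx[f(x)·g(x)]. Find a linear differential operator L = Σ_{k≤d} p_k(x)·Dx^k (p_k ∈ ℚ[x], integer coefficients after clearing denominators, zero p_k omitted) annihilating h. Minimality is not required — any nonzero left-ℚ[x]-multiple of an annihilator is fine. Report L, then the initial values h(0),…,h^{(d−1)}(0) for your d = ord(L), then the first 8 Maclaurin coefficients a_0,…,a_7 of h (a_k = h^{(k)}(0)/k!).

L = (192 + 756·x + 1296·x^2) + (3 + 165·x + 864·x^2 + 1008·x^3)·Dx + (-7 - 38·x - 13·x^2 + 162·x^3 + 144·x^4)·Dx^2  (order 2).
h: a_k = -12, 12, -162, 156, -1317, 9018/5, -51657/5, 134724/7, …
ICs: h(0) = -12, h′(0) = 12.

f: a_k = 0, 12, -18, 36, -81, 972/5, -486, 8748/7, …
g: a_k = -1, -1, -3, -5, -11, -21, -43, -85, …
Product ⇒ symmetric product L₀, ord ≤ 2.
h₀' ⇒ L via d/dx closure of L₀.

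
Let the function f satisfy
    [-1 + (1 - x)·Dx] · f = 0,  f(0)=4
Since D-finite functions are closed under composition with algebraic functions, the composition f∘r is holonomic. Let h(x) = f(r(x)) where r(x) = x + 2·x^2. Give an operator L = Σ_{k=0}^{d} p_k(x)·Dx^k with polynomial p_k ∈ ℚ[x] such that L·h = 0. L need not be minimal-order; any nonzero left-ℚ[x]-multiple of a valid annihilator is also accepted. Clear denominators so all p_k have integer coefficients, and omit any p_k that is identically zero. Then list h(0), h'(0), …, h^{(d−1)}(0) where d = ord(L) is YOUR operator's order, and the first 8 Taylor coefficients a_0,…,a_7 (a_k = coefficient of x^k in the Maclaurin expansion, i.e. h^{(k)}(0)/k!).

L = (1 + 4·x) + (-1 + x + 2·x^2)·Dx  (order 1).
h: a_k = 4, 4, 12, 20, 44, 84, 172, 340, …
ICs: h(0) = 4.

f: a_k = 4, 4, 4, 4, 4, 4, 4, 4, …
Change of var in L_f (x↦r) gives L₀.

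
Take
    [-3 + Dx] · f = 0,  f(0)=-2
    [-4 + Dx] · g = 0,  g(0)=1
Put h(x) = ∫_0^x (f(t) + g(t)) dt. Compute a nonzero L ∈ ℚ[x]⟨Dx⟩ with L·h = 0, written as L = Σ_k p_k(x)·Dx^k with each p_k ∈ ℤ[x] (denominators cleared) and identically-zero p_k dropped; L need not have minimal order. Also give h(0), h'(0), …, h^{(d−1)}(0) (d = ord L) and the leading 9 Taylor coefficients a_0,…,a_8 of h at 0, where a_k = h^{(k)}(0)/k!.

L = 12·Dx - 7·Dx^2 + Dx^3  (order 3).
h: a_k = 0, -1, -1, -1/3, 5/12, 47/60, 269/360, 1319/2520, 1201/4032, …
ICs: h(0) = 0, h′(0) = -1, h′′(0) = -2.

f: a_k = -2, -6, -9, -9, -27/4, -81/20, -81/40, -243/280, -729/2240, …
g: a_k = 1, 4, 8, 32/3, 32/3, 128/15, 256/45, 1024/315, 512/315, …
Sum ⇒ L₀ = lclm(L_f,L_g) in ℚ(x)⟨Dx⟩.
∫: right-multiply L₀ by Dx.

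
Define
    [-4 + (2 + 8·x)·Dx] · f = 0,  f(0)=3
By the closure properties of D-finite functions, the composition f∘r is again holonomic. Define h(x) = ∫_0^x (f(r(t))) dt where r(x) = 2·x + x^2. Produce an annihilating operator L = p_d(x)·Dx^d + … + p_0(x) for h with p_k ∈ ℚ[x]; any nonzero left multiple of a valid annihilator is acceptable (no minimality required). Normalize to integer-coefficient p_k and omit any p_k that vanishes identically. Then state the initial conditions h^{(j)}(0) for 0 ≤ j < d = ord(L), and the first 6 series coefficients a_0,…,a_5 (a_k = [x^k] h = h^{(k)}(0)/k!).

f: a_k = 3, 6, -6, 12, -30, 84, …
Substitute x→r, Dx→(1/r')Dx; clear ⇒ L₀.
∫: right-multiply L₀ by Dx.
L = (-4 - 4·x)·Dx + (1 + 8·x + 4·x^2)·Dx^2  (order 2).
h: a_k = 0, 3, 6, -6, 18, -342/5, …
ICs: h(0) = 0, h′(0) = 3.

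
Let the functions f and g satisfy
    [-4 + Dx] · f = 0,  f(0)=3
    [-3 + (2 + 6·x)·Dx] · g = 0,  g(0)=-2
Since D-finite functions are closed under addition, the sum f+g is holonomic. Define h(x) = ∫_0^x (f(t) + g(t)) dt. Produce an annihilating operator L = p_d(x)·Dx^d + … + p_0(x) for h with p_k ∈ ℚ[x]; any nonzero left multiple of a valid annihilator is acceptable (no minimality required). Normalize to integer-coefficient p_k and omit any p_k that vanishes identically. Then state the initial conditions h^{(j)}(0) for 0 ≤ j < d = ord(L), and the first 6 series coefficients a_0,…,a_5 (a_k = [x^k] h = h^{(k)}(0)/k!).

f: a_k = 3, 12, 24, 32, 32, 128/5, …
g: a_k = -2, -3, 9/4, -27/8, 405/64, -1701/128, …
Sum ⇒ L₀ = lclm(L_f,L_g) in ℚ(x)⟨Dx⟩.
h=∫h₀ ⇒ L = L₀·Dx.
L = (132 + 288·x)·Dx + (-73 - 384·x - 576·x^2)·Dx^2 + (10 + 78·x + 144·x^2)·Dx^3  (order 3).
h: a_k = 0, 1, 9/2, 35/4, 229/32, 2453/320, …
ICs: h(0) = 0, h′(0) = 1, h′′(0) = 9.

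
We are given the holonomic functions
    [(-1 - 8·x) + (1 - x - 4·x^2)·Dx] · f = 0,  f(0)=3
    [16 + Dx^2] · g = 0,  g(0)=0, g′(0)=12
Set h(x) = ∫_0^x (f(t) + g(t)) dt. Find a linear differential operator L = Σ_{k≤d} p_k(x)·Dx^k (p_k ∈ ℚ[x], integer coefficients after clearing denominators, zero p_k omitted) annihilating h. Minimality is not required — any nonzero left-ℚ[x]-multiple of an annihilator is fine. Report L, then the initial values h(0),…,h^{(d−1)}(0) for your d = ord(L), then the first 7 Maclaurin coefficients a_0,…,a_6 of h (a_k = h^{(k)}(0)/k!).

L = (560 + 4608·x + 1664·x^2 + 6144·x^3 + 10240·x^4 + 16384·x^5)·Dx + (-208 + 272·x + 896·x^2 - 1408·x^3 - 1536·x^4 + 6144·x^5 + 8192·x^6)·Dx^2 + (35 + 288·x + 104·x^2 + 384·x^3 + 640·x^4 + 1024·x^5)·Dx^3 + (-13 + 17·x + 56·x^2 - 88·x^3 - 96·x^4 + 384·x^5 + 512·x^6)·Dx^4  (order 4).
h: a_k = 0, 3, 15/2, 5, -5/4, 87/5, 1103/30, …
ICs: h(0) = 0, h′(0) = 3, h′′(0) = 15, h′′′(0) = 30.

f: a_k = 3, 3, 15, 27, 87, 195, 543, …
g: a_k = 0, 12, 0, -32, 0, 128/5, 0, …
h₀=f+g: left-lcm gives L₀, ord ≤ 3.
h=∫h₀ ⇒ L = L₀·Dx.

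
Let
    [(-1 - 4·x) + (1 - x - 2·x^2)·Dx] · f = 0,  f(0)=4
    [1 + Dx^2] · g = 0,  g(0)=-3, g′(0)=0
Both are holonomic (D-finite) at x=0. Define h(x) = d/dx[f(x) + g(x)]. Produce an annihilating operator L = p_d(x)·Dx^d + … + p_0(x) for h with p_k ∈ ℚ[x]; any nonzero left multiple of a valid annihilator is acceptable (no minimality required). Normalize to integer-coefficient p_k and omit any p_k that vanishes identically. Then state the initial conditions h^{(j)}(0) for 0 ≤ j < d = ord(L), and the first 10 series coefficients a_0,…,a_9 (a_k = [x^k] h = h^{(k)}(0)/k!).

f: a_k = 4, 4, 12, 20, 44, 84, 172, 340, 684, 1364, …
g: a_k = -3, 0, 3/2, 0, -1/8, 0, 1/240, 0, -1/13440, 0, …
L₀ := lclm(L_f,L_g); ord L₀ ≤ 1+2.
Differentiate: ansatz ord ≤ ord L₀ ⇒ L.
L = (270 + 1200·x + 2862·x^2 + 1860·x^3 + 1920·x^4 + 144·x^5 + 96·x^6) + (-31 - 115·x + 75·x^2 + 241·x^3 + 430·x^4 + 372·x^5 + 56·x^6 + 32·x^7)·Dx + (270 + 1200·x + 2862·x^2 + 1860·x^3 + 1920·x^4 + 144·x^5 + 96·x^6)·Dx^2 + (-31 - 115·x + 75·x^2 + 241·x^3 + 430·x^4 + 372·x^5 + 56·x^6 + 32·x^7)·Dx^3  (order 3).
h: a_k = 4, 27, 60, 351/2, 420, 41281/40, 2380, 9192959/1680, 12276, 3304627201/120960, …
ICs: h(0) = 4, h′(0) = 27, h′′(0) = 120.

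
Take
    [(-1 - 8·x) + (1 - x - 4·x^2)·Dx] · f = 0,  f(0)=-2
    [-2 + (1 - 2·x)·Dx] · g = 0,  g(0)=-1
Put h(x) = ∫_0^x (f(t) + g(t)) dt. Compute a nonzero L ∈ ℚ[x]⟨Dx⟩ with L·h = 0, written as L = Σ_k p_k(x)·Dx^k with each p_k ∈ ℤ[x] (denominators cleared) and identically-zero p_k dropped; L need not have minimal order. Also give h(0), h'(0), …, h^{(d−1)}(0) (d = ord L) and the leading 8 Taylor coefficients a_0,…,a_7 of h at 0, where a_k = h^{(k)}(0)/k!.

f: a_k = -2, -2, -10, -18, -58, -130, -362, -882, …
g: a_k = -1, -2, -4, -8, -16, -32, -64, -128, …
Sum ⇒ L₀ = lclm(L_f,L_g) in ℚ(x)⟨Dx⟩.
Integrate: L := L₀·Dx.
L = (12 - 48·x + 192·x^2 - 128·x^3)·Dx + (-2 - 96·x^2 + 352·x^3 - 256·x^4)·Dx^2 + (-1 + 11·x - 30·x^2 + 80·x^4 - 64·x^5)·Dx^3  (order 3).
h: a_k = 0, -3, -2, -14/3, -13/2, -74/5, -27, -426/7, …
ICs: h(0) = 0, h′(0) = -3, h′′(0) = -4.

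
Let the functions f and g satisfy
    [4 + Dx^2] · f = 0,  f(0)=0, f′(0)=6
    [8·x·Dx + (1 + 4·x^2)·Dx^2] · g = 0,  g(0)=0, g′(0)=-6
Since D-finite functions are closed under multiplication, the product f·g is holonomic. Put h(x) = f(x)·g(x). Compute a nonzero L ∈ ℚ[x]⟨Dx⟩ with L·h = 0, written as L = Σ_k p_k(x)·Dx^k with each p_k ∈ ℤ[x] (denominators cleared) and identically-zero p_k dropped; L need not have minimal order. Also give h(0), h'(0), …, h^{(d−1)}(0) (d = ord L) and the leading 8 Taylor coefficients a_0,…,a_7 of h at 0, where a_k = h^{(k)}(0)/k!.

f: a_k = 0, 6, 0, -4, 0, 4/5, 0, -8/105, …
g: a_k = 0, -6, 0, 8, 0, -96/5, 0, 384/7, …
h₀=f·g: eliminate ⇒ L₀, order ≤ 2·2.
L = (80 + 832·x^2 + 1408·x^4 + 2048·x^6 + 2048·x^8) + (96·x + 640·x^3 + 1536·x^5 + 2048·x^7)·Dx + (24 + 256·x^2 + 576·x^4 + 1024·x^6 + 1024·x^8)·Dx^2 + (24·x + 160·x^3 + 384·x^5 + 512·x^7)·Dx^3 + (1 + 12·x^2 + 56·x^4 + 128·x^6 + 128·x^8)·Dx^4  (order 4).
h: a_k = 0, 0, -36, 0, 72, 0, -152, 0, …
ICs: h(0) = 0, h′(0) = 0, h′′(0) = -72, h′′′(0) = 0.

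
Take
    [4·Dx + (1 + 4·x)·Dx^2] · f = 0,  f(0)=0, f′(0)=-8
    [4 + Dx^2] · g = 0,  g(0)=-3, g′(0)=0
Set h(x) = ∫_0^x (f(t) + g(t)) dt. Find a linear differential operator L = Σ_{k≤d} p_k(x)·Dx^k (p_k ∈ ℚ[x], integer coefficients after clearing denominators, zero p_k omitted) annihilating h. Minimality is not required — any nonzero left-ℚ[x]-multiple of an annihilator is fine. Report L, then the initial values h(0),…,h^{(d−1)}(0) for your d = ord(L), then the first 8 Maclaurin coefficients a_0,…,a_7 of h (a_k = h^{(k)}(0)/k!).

L = (400 + 128·x + 256·x^2)·Dx^2 + (36 + 176·x + 192·x^2 + 256·x^3)·Dx^3 + (100 + 32·x + 64·x^2)·Dx^4 + (9 + 44·x + 48·x^2 + 64·x^3)·Dx^5  (order 5).
h: a_k = 0, -3, -4, 22/3, -32/3, 126/5, -1024/15, 6828/35, …
ICs: h(0) = 0, h′(0) = -3, h′′(0) = -8, h′′′(0) = 44, h′′′′(0) = -256.

f: a_k = 0, -8, 16, -128/3, 128, -2048/5, 4096/3, -32768/7, …
g: a_k = -3, 0, 6, 0, -2, 0, 4/15, 0, …
h₀=f+g: left-lcm gives L₀, ord ≤ 4.
h=∫₀ˣh₀: take L = L₀·Dx.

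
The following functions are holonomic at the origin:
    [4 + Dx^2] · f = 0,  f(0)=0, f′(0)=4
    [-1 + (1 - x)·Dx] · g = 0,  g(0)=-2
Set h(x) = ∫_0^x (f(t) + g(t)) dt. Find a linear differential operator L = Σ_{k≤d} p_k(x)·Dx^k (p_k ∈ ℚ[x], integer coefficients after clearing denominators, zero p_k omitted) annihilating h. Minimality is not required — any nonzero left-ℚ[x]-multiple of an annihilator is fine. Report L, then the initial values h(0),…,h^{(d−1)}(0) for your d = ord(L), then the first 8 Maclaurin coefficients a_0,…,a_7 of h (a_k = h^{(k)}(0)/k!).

f: a_k = 0, 4, 0, -8/3, 0, 8/15, 0, -16/315, …
g: a_k = -2, -2, -2, -2, -2, -2, -2, -2, …
h₀=f+g: left-lcm gives L₀, ord ≤ 3.
Integrate: L := L₀·Dx.
L = (-20 + 16·x - 8·x^2)·Dx + (12 - 28·x + 24·x^2 - 8·x^3)·Dx^2 + (-5 + 4·x - 2·x^2)·Dx^3 + (3 - 7·x + 6·x^2 - 2·x^3)·Dx^4  (order 4).
h: a_k = 0, -2, 1, -2/3, -7/6, -2/5, -11/45, -2/7, …
ICs: h(0) = 0, h′(0) = -2, h′′(0) = 2, h′′′(0) = -4.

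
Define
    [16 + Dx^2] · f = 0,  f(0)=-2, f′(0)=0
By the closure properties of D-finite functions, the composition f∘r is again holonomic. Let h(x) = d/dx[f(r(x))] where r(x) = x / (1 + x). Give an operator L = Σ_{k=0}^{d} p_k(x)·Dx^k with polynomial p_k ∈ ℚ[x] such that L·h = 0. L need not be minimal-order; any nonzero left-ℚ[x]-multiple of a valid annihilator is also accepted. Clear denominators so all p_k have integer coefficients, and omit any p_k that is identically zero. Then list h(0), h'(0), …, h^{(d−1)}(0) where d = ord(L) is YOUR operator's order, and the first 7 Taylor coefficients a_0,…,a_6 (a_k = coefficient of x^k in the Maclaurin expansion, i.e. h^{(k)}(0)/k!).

L = (22 + 12·x + 6·x^2) + (6 + 18·x + 18·x^2 + 6·x^3)·Dx + (1 + 4·x + 6·x^2 + 4·x^3 + x^4)·Dx^2  (order 2).
h: a_k = 0, 32, -96, 320/3, 320/3, -10976/15, 9184/5, …
ICs: h(0) = 0, h′(0) = 32.

f: a_k = -2, 0, 16, 0, -64/3, 0, 512/45, …
Substitute x→r, Dx→(1/r')Dx; clear ⇒ L₀.
h₀' ⇒ L via d/dx closure of L₀.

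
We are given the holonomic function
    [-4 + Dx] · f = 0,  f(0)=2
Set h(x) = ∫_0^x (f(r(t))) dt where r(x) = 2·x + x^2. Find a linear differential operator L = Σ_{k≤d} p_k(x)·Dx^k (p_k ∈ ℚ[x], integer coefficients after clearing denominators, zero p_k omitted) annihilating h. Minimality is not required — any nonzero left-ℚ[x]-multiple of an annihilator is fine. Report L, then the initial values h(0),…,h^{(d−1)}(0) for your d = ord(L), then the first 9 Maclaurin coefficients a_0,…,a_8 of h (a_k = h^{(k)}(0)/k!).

L = (-8 - 8·x)·Dx + Dx^2  (order 2).
h: a_k = 0, 2, 8, 24, 176/3, 368/3, 3392/15, 118208/315, 179264/315, …
ICs: h(0) = 0, h′(0) = 2.

f: a_k = 2, 8, 16, 64/3, 64/3, 256/15, 512/45, 2048/315, 1024/315, …
f∘r: x↦r, Dx↦Dx/r' in L_f ⇒ L₀.
h=∫h₀ ⇒ L = L₀·Dx.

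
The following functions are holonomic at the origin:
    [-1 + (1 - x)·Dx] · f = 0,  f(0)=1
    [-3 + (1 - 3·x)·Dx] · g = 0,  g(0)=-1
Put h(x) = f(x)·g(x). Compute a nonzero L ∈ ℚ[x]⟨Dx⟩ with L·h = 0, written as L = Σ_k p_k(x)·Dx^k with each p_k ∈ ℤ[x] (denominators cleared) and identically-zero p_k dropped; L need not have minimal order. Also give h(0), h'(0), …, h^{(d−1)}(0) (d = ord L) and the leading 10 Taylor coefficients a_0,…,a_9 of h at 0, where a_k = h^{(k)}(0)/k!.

f: a_k = 1, 1, 1, 1, 1, 1, 1, 1, 1, 1, …
g: a_k = -1, -3, -9, -27, -81, -243, -729, -2187, -6561, -19683, …
Product ⇒ symmetric product L₀, ord ≤ 1.
L = (-4 + 6·x) + (1 - 4·x + 3·x^2)·Dx  (order 1).
h: a_k = -1, -4, -13, -40, -121, -364, -1093, -3280, -9841, -29524, …
ICs: h(0) = -1.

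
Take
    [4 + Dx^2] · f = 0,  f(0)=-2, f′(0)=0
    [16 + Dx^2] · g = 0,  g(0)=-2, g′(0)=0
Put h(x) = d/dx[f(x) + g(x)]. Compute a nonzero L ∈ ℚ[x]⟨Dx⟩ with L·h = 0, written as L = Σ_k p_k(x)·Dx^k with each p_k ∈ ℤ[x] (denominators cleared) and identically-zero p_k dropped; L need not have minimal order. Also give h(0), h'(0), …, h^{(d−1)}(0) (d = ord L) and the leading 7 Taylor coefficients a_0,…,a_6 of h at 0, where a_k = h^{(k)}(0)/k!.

f: a_k = -2, 0, 4, 0, -4/3, 0, 8/45, …
g: a_k = -2, 0, 16, 0, -64/3, 0, 512/45, …
Sum ⇒ L₀ = lclm(L_f,L_g) in ℚ(x)⟨Dx⟩.
Differentiate: ansatz ord ≤ ord L₀ ⇒ L.
L = 64 + 20·Dx^2 + Dx^4  (order 4).
h: a_k = 0, 40, 0, -272/3, 0, 208/3, 0, …
ICs: h(0) = 0, h′(0) = 40, h′′(0) = 0, h′′′(0) = -544.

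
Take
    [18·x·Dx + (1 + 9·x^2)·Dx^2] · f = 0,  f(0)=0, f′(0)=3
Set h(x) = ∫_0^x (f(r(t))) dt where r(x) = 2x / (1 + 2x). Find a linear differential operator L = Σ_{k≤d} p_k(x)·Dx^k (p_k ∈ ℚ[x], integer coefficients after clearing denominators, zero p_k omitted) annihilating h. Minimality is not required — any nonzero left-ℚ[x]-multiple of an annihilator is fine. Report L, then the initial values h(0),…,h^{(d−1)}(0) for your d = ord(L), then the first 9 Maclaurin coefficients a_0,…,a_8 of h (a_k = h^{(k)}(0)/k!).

L = (4 + 80·x)·Dx^2 + (1 + 4·x + 40·x^2)·Dx^3  (order 3).
h: a_k = 0, 0, 3, -4, -12, 384/5, -64/5, -9984/7, 31872/7, …
ICs: h(0) = 0, h′(0) = 0, h′′(0) = 6.

f: a_k = 0, 3, 0, -9, 0, 243/5, 0, -2187/7, 0, …
L₀ from L_f via x↦r, Dx↦r'^{-1}Dx.
Integrate: L := L₀·Dx.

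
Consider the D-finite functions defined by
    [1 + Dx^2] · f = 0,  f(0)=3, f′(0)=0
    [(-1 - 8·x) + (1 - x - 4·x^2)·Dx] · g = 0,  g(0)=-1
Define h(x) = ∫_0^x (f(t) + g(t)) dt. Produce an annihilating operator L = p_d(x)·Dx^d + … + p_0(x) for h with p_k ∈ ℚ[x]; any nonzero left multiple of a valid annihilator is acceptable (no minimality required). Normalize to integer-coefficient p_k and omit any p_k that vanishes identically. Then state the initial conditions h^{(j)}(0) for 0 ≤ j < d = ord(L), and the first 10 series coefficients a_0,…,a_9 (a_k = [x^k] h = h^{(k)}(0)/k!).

L = (-55 - 486·x - 553·x^2 - 1488·x^3 - 80·x^4 - 128·x^5)·Dx + (11 + 11·x + 23·x^2 - 169·x^3 - 348·x^4 - 48·x^5 - 64·x^6)·Dx^2 + (-55 - 486·x - 553·x^2 - 1488·x^3 - 80·x^4 - 128·x^5)·Dx^3 + (11 + 11·x + 23·x^2 - 169·x^3 - 348·x^4 - 48·x^5 - 64·x^6)·Dx^4  (order 4).
h: a_k = 0, 2, -1/2, -13/6, -9/4, -231/40, -65/6, -43441/1680, -441/8, -15657599/120960, …
ICs: h(0) = 0, h′(0) = 2, h′′(0) = -1, h′′′(0) = -13.

f: a_k = 3, 0, -3/2, 0, 1/8, 0, -1/240, 0, 1/13440, 0, …
g: a_k = -1, -1, -5, -9, -29, -65, -181, -441, -1165, -2929, …
Sum ⇒ L₀ = lclm(L_f,L_g) in ℚ(x)⟨Dx⟩.
∫: right-multiply L₀ by Dx.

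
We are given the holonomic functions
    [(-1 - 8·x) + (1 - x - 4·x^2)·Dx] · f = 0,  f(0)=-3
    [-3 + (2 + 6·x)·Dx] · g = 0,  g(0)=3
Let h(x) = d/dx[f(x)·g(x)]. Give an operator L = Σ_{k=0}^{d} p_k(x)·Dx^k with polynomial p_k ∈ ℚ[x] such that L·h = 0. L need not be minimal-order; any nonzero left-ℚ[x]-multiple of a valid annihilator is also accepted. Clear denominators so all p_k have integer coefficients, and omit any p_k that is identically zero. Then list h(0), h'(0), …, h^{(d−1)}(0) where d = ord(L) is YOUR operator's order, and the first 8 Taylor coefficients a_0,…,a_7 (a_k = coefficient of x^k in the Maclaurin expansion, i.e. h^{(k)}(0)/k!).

L = (43 + 474·x + 1491·x^2 + 2280·x^3 + 2160·x^4) + (-10 - 58·x - 78·x^2 + 242·x^3 + 960·x^4 + 864·x^5)·Dx  (order 1).
h: a_k = -45/2, -387/4, -7371/16, -40779/32, -1270575/256, -6550821/512, -92039031/2048, -464544603/4096, …
ICs: h(0) = -45/2.

f: a_k = -3, -3, -15, -27, -87, -195, -543, -1323, …
g: a_k = 3, 9/2, -27/8, 81/16, -1215/128, 5103/256, -45927/1024, 216513/2048, …
f·g: L₀ = L_f ⊗_s L_g, ord ≤ 1·1.
Differentiate: ansatz ord ≤ ord L₀ ⇒ L.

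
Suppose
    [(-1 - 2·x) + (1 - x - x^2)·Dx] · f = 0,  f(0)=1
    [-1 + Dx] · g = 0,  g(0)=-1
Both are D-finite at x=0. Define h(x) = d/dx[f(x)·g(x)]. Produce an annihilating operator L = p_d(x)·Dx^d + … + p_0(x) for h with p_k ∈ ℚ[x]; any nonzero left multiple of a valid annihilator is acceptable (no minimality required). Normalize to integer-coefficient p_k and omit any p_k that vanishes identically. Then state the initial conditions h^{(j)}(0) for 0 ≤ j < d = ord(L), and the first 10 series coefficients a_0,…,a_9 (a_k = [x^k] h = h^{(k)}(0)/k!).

f: a_k = 1, 1, 2, 3, 5, 8, 13, 21, 34, 55, …
g: a_k = -1, -1, -1/2, -1/6, -1/24, -1/120, -1/720, -1/5040, -1/40320, -1/362880, …
Sym-product of L_f,L_g gives L₀ (≤ ord 1).
h₀' ⇒ L via d/dx closure of L₀.
L = (7 + 6·x - x^2 - 2·x^3 + x^4) + (-2 + x + 4·x^2 - x^4)·Dx  (order 1).
h: a_k = -2, -7, -17, -221/6, -893/12, -17347/120, -98221/360, -2542969/5040, -2645039/2880, -599172671/362880, …
ICs: h(0) = -2.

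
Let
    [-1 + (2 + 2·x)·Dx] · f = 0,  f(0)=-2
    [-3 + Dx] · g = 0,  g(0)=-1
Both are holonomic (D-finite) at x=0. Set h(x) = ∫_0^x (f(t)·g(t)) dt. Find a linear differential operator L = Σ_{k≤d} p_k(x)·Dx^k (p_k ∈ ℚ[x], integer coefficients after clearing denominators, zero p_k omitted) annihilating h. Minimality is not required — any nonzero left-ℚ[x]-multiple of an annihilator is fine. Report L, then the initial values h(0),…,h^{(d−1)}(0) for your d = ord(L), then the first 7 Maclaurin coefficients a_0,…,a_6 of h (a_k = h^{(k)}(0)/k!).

L = (-7 - 6·x)·Dx + (2 + 2·x)·Dx^2  (order 2).
h: a_k = 0, 2, 7/2, 47/12, 103/32, 667/320, 4277/3840, …
ICs: h(0) = 0, h′(0) = 2.

f: a_k = -2, -1, 1/4, -1/8, 5/64, -7/128, 21/512, …
g: a_k = -1, -3, -9/2, -9/2, -27/8, -81/40, -81/80, …
f·g: L₀ = L_f ⊗_s L_g, ord ≤ 1·1.
∫: right-multiply L₀ by Dx.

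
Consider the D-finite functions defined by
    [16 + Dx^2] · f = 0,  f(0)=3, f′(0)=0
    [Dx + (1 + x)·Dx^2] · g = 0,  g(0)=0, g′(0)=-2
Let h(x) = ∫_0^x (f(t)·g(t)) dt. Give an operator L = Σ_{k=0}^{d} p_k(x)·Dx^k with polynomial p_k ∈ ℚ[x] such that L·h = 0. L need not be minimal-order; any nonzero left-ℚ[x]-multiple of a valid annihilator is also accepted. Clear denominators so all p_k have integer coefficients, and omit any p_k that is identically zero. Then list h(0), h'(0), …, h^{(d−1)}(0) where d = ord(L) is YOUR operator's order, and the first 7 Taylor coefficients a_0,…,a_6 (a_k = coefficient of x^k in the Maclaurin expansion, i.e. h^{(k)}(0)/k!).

f: a_k = 3, 0, -24, 0, 32, 0, -256/15, …
g: a_k = 0, -2, 1, -2/3, 1/2, -2/5, 1/3, …
Product ⇒ symmetric product L₀, ord ≤ 4.
Integrate: L := L₀·Dx.
L = (15072 + 62976·x + 97024·x^2 + 65536·x^3 + 16384·x^4)·Dx + (1984 + 6080·x + 6144·x^2 + 2048·x^3)·Dx^2 + (1950 + 8000·x + 12192·x^2 + 8192·x^3 + 2048·x^4)·Dx^3 + (124 + 380·x + 384·x^2 + 128·x^3)·Dx^4 + (63 + 254·x + 383·x^2 + 256·x^3 + 64·x^4)·Dx^5  (order 5).
h: a_k = 0, 0, -3, 1, 23/2, -9/2, -41/5, …
ICs: h(0) = 0, h′(0) = 0, h′′(0) = -6, h′′′(0) = 6, h′′′′(0) = 276.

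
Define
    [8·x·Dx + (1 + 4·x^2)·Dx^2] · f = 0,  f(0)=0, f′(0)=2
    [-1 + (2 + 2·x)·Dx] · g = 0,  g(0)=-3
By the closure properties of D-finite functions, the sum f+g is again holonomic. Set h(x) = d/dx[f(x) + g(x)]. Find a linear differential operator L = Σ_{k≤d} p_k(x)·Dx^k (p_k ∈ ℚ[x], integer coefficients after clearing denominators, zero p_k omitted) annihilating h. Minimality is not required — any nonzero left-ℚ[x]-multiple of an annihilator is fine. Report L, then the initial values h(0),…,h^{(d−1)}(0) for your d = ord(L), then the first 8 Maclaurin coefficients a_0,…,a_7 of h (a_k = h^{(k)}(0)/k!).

L = (-16 - 40·x + 192·x^2 + 96·x^3) + (-35 - 64·x + 328·x^2 + 768·x^3 + 336·x^4)·Dx + (-2 + 30·x + 48·x^2 + 144·x^3 + 224·x^4 + 96·x^5)·Dx^2  (order 2).
h: a_k = 1/2, 3/4, -137/16, 15/32, 8087/256, 189/512, -262837/2048, 1287/4096, …
ICs: h(0) = 1/2, h′(0) = 3/4.

f: a_k = 0, 2, 0, -8/3, 0, 32/5, 0, -128/7, …
g: a_k = -3, -3/2, 3/8, -3/16, 15/128, -21/256, 63/1024, -99/2048, …
L₀ := lclm(L_f,L_g); ord L₀ ≤ 2+1.
Derive L from L₀ (diff closure).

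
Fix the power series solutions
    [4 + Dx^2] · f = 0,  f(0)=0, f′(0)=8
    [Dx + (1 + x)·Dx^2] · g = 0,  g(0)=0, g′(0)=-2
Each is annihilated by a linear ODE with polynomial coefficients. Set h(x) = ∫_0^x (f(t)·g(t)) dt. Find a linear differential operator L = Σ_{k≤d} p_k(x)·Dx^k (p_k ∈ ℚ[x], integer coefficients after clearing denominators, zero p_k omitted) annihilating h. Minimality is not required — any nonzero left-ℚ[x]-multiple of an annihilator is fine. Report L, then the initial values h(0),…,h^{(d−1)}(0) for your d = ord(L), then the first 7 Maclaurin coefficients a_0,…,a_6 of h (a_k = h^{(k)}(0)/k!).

f: a_k = 0, 8, 0, -16/3, 0, 16/15, 0, …
g: a_k = 0, -2, 1, -2/3, 1/2, -2/5, 1/3, …
h₀=f·g: eliminate ⇒ L₀, order ≤ 2·2.
h=∫₀ˣh₀: take L = L₀·Dx.
L = (168 + 864·x + 1456·x^2 + 1024·x^3 + 256·x^4)·Dx + (112 + 368·x + 384·x^2 + 128·x^3)·Dx^2 + (102 + 464·x + 744·x^2 + 512·x^3 + 128·x^4)·Dx^3 + (28 + 92·x + 96·x^2 + 32·x^3)·Dx^4 + (15 + 62·x + 95·x^2 + 64·x^3 + 16·x^4)·Dx^5  (order 5).
h: a_k = 0, 0, 0, -16/3, 2, 16/15, -2/9, …
ICs: h(0) = 0, h′(0) = 0, h′′(0) = 0, h′′′(0) = -32, h′′′′(0) = 48.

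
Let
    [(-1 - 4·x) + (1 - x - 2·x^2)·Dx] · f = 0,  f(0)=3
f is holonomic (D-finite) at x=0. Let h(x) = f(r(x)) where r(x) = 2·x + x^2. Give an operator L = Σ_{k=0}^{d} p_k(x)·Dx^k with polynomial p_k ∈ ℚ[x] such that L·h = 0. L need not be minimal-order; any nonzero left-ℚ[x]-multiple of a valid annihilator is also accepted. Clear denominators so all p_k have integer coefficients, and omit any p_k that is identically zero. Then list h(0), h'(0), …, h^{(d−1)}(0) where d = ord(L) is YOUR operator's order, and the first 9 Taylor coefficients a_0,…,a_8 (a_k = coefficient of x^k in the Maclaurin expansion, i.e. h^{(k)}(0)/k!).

L = (2 + 16·x + 8·x^2) + (-1 + 3·x + 6·x^2 + 2·x^3)·Dx  (order 1).
h: a_k = 3, 6, 39, 156, 717, 3162, 14103, 62712, 279081, …
ICs: h(0) = 3.

f: a_k = 3, 3, 9, 15, 33, 63, 129, 255, 513, …
L₀ from L_f via x↦r, Dx↦r'^{-1}Dx.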